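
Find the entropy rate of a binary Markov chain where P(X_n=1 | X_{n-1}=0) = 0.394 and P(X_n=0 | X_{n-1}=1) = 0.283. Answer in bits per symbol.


Stationary distribution: pi_0 = p10/(p01+p10) = 0.418, pi_1 = 0.582. Entropy rate H' = pi_0*H(p01) + pi_1*H(p10) = 0.418*0.9673 + 0.582*0.8595 = 0.9046

0.9046 bits/symbol


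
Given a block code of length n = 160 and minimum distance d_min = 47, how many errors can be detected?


Detection capability = d_min - 1 = 47 - 1 = 46

46 errors


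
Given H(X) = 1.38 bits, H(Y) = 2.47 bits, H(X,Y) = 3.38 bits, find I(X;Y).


I(X;Y) = H(X) + H(Y) - H(X,Y) = 1.38 + 2.47 - 3.38 = 0.47

0.47 bits


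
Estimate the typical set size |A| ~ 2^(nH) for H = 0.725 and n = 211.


log2|A_typical| = nH = 211 * 0.725 = 152.975, so |A_typical| ~ 2^152.975 = 1.122e+46

1.122e+46


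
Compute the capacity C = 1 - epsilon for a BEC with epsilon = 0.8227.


C = 1 - epsilon = 1 - 0.8227 = 0.1773

0.1773 bits


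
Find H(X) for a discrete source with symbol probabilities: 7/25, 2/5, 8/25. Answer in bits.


H = -sum(p_i * log2(p_i)). Terms: -(7/25)*log2(7/25) = 0.514220; -(2/5)*log2(2/5) = 0.528771; -(8/25)*log2(8/25) = 0.526034. H = 0.514220 + 0.528771 + 0.526034 = 1.569

1.569 bits


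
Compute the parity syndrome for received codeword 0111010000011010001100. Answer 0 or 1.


Syndrome = XOR of all bits = 0 XOR 1 XOR 1 XOR 1 XOR 0 XOR 1 XOR 0 XOR 0 XOR 0 XOR 0 XOR 0 XOR 1 XOR 1 XOR 0 XOR 1 XOR 0 XOR 0 XOR 0 XOR 1 XOR 1 XOR 0 XOR 0 = 1

1


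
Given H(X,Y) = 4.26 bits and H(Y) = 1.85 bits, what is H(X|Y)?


H(X|Y) = H(X,Y) - H(Y) = 4.26 - 1.85 = 2.41

2.41 bits


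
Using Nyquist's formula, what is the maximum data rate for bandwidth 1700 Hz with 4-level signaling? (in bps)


Rate = 2 * B * log2(M) = 2 * 1700 * 2.0 = 6800.0

6800.0 bps


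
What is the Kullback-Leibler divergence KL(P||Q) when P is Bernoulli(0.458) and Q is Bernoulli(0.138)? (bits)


KL = p*log2(p/q) + (1-p)*log2((1-p)/(1-q)) = 0.458*log2(0.458/0.138) + 0.542*log2(0.542/0.862) = 0.4298

0.4298 bits


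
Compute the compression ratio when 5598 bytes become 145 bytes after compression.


Ratio = original / compressed = 5598 / 145 = 38.6069

38.6069


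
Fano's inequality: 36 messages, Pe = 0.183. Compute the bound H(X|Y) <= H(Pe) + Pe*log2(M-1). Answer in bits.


H(Pe) = -Pe*log2(Pe) - (1-Pe)*log2(1-Pe) = -0.183*log2(0.183) - 0.817*log2(0.817) = 0.448365 + 0.238231 = 0.6866. Pe*log2(M-1) = 0.183*log2(35) = 0.938659. Bound = H(Pe) + Pe*log2(M-1) = 0.448365 + 0.238231 + 0.938659 = 1.6253

1.6253 bits


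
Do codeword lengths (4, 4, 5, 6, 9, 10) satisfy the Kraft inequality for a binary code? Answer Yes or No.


Kraft sum = sum(2^(-l_i)) = 0.1748, need <= 1. Result: satisfied (a binary prefix-free code with these lengths exists)

Yes


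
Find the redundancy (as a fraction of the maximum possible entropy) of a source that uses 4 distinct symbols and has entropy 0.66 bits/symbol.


H_max = log2(K) = log2(4) = 2.0 bits/symbol. Redundancy = 1 - H/H_max = 1 - 0.66/2.0 = 1 - 0.33 = 0.67

0.67


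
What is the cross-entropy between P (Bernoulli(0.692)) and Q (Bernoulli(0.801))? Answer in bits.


H(P,Q) = -p*log2(q) - (1-p)*log2(1-q). -0.692*log2(0.801) = 0.221527; -0.308*log2(0.199) = 0.717381. H(P,Q) = 0.221527 + 0.717381 = 0.9389

0.9389 bits


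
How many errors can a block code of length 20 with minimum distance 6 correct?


Correction capability = floor((d-1)/2) = floor((6-1)/2) = 2

2 errors


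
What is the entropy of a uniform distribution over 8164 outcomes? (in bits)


H = log2(n) = log2(8164) = 12.9951

12.9951 bits


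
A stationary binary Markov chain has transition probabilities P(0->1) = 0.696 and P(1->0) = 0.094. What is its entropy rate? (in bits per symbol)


Stationary distribution: pi_0 = p10/(p01+p10) = 0.119, pi_1 = 0.881. Entropy rate H' = pi_0*H(p01) + pi_1*H(p10) = 0.119*0.8861 + 0.881*0.4497 = 0.5016

0.5016 bits/symbol


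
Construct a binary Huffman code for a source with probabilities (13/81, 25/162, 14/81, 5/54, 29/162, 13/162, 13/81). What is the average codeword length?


Huffman construction (repeatedly merge the two least-probable nodes; each merge adds 1 bit to every symbol beneath it): 13/162 + 5/54 = 14/81; 25/162 + 13/81 = 17/54; 13/81 + 14/81 = 1/3; 14/81 + 29/162 = 19/54; 17/54 + 1/3 = 35/54; 19/54 + 35/54 = 1. Resulting codeword lengths (in the order the probabilities were given): (3, 3, 3, 3, 2, 3, 3). L_avg = sum(p_i * l_i) = 13/81*3 + 25/162*3 + 14/81*3 + 5/54*3 + 29/162*2 + 13/162*3 + 13/81*3 = 457/162 = 2.821

2.821 bits


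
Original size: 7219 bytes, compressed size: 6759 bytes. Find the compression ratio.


Ratio = original / compressed = 7219 / 6759 = 1.0681

1.0681


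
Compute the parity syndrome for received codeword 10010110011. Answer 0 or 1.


Syndrome = XOR of all bits = 1 XOR 0 XOR 0 XOR 1 XOR 0 XOR 1 XOR 1 XOR 0 XOR 0 XOR 1 XOR 1 = 0

0


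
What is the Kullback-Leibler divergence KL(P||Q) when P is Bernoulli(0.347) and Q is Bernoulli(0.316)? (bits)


KL = p*log2(p/q) + (1-p)*log2((1-p)/(1-q)) = 0.347*log2(0.347/0.316) + 0.653*log2(0.653/0.684) = 0.0032

0.0032 bits


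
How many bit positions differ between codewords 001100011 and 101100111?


Count differing positions: ^ . . . . . ^ . . = 2 differences

2


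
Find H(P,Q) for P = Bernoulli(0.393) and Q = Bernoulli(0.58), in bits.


H(P,Q) = -p*log2(q) - (1-p)*log2(1-q). -0.393*log2(0.58) = 0.308849; -0.607*log2(0.42) = 0.759684. H(P,Q) = 0.308849 + 0.759684 = 1.0685

1.0685 bits


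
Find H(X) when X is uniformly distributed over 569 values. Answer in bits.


H = log2(n) = log2(569) = 9.1523

9.1523 bits


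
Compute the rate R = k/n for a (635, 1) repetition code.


Rate = k/n = 1/635

1/635


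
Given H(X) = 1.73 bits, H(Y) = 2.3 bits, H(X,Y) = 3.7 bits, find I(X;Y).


I(X;Y) = H(X) + H(Y) - H(X,Y) = 1.73 + 2.3 - 3.7 = 0.33

0.33 bits


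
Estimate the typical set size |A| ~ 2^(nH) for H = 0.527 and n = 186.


log2|A_typical| = nH = 186 * 0.527 = 98.022, so |A_typical| ~ 2^98.022 = 3.218e+29

3.218e+29


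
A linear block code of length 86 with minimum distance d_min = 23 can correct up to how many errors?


Correction capability = floor((d-1)/2) = floor((23-1)/2) = 11

11 errors


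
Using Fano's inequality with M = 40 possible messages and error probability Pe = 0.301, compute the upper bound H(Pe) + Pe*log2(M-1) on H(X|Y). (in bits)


H(Pe) = -Pe*log2(Pe) - (1-Pe)*log2(1-Pe) = -0.301*log2(0.301) - 0.699*log2(0.699) = 0.521382 + 0.361128 = 0.8825. Pe*log2(M-1) = 0.301*log2(39) = 1.590906. Bound = H(Pe) + Pe*log2(M-1) = 0.521382 + 0.361128 + 1.590906 = 2.4734

2.4734 bits


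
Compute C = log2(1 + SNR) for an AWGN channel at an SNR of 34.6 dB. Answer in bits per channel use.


SNR_linear = 10^(34.6/10) = 2884.0315; C = log2(1 + SNR_linear) = log2(1 + 2884.0315) = 11.4944

11.4944 bits/channel use


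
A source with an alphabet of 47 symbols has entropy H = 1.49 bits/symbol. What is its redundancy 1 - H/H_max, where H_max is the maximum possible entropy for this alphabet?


H_max = log2(K) = log2(47) = 5.5546 bits/symbol. Redundancy = 1 - H/H_max = 1 - 1.49/5.5546 = 1 - 0.2682 = 0.7318

0.7318


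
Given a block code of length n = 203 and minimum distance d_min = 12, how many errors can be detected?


Detection capability = d_min - 1 = 12 - 1 = 11

11 errors


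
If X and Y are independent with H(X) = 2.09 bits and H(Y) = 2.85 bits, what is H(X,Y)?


For independent variables, H(X,Y) = H(X) + H(Y) = 2.09 + 2.85 = 4.94

4.94 bits


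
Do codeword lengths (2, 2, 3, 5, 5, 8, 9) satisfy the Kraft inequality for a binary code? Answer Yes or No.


Kraft sum = sum(2^(-l_i)) = 0.6934, need <= 1. Result: satisfied (a binary prefix-free code with these lengths exists)

Yes


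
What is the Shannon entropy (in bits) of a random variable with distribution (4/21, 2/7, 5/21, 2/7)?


H = -sum(p_i * log2(p_i)). Terms: -(4/21)*log2(4/21) = 0.455680; -(2/7)*log2(2/7) = 0.516387; -(5/21)*log2(5/21) = 0.492950; -(2/7)*log2(2/7) = 0.516387. H = 0.455680 + 0.516387 + 0.492950 + 0.516387 = 1.9814

1.9814 bits


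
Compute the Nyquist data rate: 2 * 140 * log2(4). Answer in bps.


Rate = 2 * B * log2(M) = 2 * 140 * 2.0 = 560.0

560.0 bps


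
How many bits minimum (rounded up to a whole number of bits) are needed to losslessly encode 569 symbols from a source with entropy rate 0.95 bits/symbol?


Minimum bits >= n * H = 569 * 0.95 = 540.55, rounded up to a whole number of bits = 541

541 bits


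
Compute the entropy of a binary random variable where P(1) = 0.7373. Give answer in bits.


H = -p*log2(p) - (1-p)*log2(1-p). -0.7373*log2(0.7373) = 0.324173; -0.2627*log2(0.2627) = 0.506620. H = 0.324173 + 0.506620 = 0.8308

0.8308 bits


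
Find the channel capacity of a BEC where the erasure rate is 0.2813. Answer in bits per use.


C = 1 - epsilon = 1 - 0.2813 = 0.7187

0.7187 bits


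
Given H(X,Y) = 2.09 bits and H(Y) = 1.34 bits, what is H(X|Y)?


H(X|Y) = H(X,Y) - H(Y) = 2.09 - 1.34 = 0.75

0.75 bits


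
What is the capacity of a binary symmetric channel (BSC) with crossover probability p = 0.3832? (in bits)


H(p) = -p*log2(p) - (1-p)*log2(1-p) = -0.3832*log2(0.3832) - 0.6168*log2(0.6168) = 0.530284 + 0.429987 = 0.9603. C = 1 - H(p) = 1 - 0.9603 = 0.0397

0.0397 bits


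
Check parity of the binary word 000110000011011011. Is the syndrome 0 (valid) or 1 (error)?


Syndrome = XOR of all bits = 0 XOR 0 XOR 0 XOR 1 XOR 1 XOR 0 XOR 0 XOR 0 XOR 0 XOR 0 XOR 1 XOR 1 XOR 0 XOR 1 XOR 1 XOR 0 XOR 1 XOR 1 = 0

0


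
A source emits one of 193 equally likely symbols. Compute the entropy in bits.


H = log2(n) = log2(193) = 7.5925

7.5925 bits


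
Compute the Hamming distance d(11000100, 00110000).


Count differing positions: ^ ^ ^ ^ . ^ . . = 5 differences

5


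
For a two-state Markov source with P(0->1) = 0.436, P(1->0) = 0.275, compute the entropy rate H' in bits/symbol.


Stationary distribution: pi_0 = p10/(p01+p10) = 0.3868, pi_1 = 0.6132. Entropy rate H' = pi_0*H(p01) + pi_1*H(p10) = 0.3868*0.9881 + 0.6132*0.8485 = 0.9025

0.9025 bits/symbol


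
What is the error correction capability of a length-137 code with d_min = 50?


Correction capability = floor((d-1)/2) = floor((50-1)/2) = 24

24 errors


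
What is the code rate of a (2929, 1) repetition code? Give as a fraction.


Rate = k/n = 1/2929

1/2929


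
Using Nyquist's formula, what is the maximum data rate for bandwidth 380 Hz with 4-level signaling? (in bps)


Rate = 2 * B * log2(M) = 2 * 380 * 2.0 = 1520.0

1520.0 bps


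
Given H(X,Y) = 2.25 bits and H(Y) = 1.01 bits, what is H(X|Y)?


H(X|Y) = H(X,Y) - H(Y) = 2.25 - 1.01 = 1.24

1.24 bits


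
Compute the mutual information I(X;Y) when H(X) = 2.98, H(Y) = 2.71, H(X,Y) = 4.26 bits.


I(X;Y) = H(X) + H(Y) - H(X,Y) = 2.98 + 2.71 - 4.26 = 1.43

1.43 bits


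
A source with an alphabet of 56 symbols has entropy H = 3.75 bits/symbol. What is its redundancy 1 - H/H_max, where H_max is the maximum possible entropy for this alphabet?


H_max = log2(K) = log2(56) = 5.8074 bits/symbol. Redundancy = 1 - H/H_max = 1 - 3.75/5.8074 = 1 - 0.6457 = 0.3543

0.3543


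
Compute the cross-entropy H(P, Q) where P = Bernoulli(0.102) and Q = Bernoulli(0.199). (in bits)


H(P,Q) = -p*log2(q) - (1-p)*log2(1-q). -0.102*log2(0.199) = 0.237574; -0.898*log2(0.801) = 0.287473. H(P,Q) = 0.237574 + 0.287473 = 0.525

0.525 bits


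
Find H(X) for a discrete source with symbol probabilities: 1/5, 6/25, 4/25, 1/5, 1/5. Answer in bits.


H = -sum(p_i * log2(p_i)). Terms: -(1/5)*log2(1/5) = 0.464386; -(6/25)*log2(6/25) = 0.494134; -(4/25)*log2(4/25) = 0.423017; -(1/5)*log2(1/5) = 0.464386; -(1/5)*log2(1/5) = 0.464386. H = 0.464386 + 0.494134 + 0.423017 + 0.464386 + 0.464386 = 2.3103

2.3103 bits


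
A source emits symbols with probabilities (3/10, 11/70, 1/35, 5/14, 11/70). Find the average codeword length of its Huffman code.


Huffman construction (repeatedly merge the two least-probable nodes; each merge adds 1 bit to every symbol beneath it): 1/35 + 11/70 = 13/70; 11/70 + 13/70 = 12/35; 3/10 + 12/35 = 9/14; 5/14 + 9/14 = 1. Resulting codeword lengths (in the order the probabilities were given): (2, 4, 4, 1, 3). L_avg = sum(p_i * l_i) = 3/10*2 + 11/70*4 + 1/35*4 + 5/14*1 + 11/70*3 = 76/35 = 2.1714

2.1714 bits


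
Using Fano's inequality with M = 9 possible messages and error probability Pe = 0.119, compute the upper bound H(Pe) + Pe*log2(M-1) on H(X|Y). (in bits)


H(Pe) = -Pe*log2(Pe) - (1-Pe)*log2(1-Pe) = -0.119*log2(0.119) - 0.881*log2(0.881) = 0.365445 + 0.161035 = 0.5265. Pe*log2(M-1) = 0.119*log2(8) = 0.357000. Bound = H(Pe) + Pe*log2(M-1) = 0.365445 + 0.161035 + 0.357000 = 0.8835

0.8835 bits


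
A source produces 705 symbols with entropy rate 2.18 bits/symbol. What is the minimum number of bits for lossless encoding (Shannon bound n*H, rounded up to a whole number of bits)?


Minimum bits >= n * H = 705 * 2.18 = 1536.9, rounded up to a whole number of bits = 1537

1537 bits


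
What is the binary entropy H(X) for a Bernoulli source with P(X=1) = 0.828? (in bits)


H = -p*log2(p) - (1-p)*log2(1-p). -0.828*log2(0.828) = 0.225462; -0.172*log2(0.172) = 0.436797. H = 0.225462 + 0.436797 = 0.6623

0.6623 bits


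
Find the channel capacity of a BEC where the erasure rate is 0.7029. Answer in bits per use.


C = 1 - epsilon = 1 - 0.7029 = 0.2971

0.2971 bits


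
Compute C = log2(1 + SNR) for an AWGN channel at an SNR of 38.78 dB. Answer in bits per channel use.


SNR_linear = 10^(38.78/10) = 7550.9223; C = log2(1 + SNR_linear) = log2(1 + 7550.9223) = 12.8826

12.8826 bits/channel use


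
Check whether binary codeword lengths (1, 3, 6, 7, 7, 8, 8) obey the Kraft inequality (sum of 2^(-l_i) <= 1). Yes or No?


Kraft sum = sum(2^(-l_i)) = 0.6641, need <= 1. Result: satisfied (a binary prefix-free code with these lengths exists)

Yes


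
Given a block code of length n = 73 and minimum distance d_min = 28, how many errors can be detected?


Detection capability = d_min - 1 = 28 - 1 = 27

27 errors


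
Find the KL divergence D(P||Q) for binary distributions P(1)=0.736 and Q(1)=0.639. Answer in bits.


KL = p*log2(p/q) + (1-p)*log2((1-p)/(1-q)) = 0.736*log2(0.736/0.639) + 0.264*log2(0.264/0.361) = 0.0309

0.0309 bits


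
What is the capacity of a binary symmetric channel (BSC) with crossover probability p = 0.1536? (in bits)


H(p) = -p*log2(p) - (1-p)*log2(1-p) = -0.1536*log2(0.1536) - 0.8464*log2(0.8464) = 0.415142 + 0.203634 = 0.6188. C = 1 - H(p) = 1 - 0.6188 = 0.3812

0.3812 bits


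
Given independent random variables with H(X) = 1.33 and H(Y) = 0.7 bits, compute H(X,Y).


For independent variables, H(X,Y) = H(X) + H(Y) = 1.33 + 0.7 = 2.03

2.03 bits


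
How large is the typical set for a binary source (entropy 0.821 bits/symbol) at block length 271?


log2|A_typical| = nH = 271 * 0.821 = 222.491, so |A_typical| ~ 2^222.491 = 9.473e+66

9.473e+66


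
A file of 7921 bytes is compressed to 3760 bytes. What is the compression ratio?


Ratio = original / compressed = 7921 / 3760 = 2.1066

2.1066


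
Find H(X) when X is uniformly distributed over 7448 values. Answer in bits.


H = log2(n) = log2(7448) = 12.8626

12.8626 bits


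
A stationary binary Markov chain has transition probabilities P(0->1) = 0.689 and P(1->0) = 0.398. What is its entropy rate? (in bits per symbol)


Stationary distribution: pi_0 = p10/(p01+p10) = 0.3661, pi_1 = 0.6339. Entropy rate H' = pi_0*H(p01) + pi_1*H(p10) = 0.3661*0.8943 + 0.6339*0.9698 = 0.9421

0.9421 bits/symbol


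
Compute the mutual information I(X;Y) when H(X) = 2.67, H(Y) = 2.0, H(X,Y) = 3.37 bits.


I(X;Y) = H(X) + H(Y) - H(X,Y) = 2.67 + 2.0 - 3.37 = 1.3

1.3 bits


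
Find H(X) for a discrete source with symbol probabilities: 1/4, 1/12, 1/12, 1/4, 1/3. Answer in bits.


H = -sum(p_i * log2(p_i)). Terms: -(1/4)*log2(1/4) = 0.500000; -(1/12)*log2(1/12) = 0.298747; -(1/12)*log2(1/12) = 0.298747; -(1/4)*log2(1/4) = 0.500000; -(1/3)*log2(1/3) = 0.528321. H = 0.500000 + 0.298747 + 0.298747 + 0.500000 + 0.528321 = 2.1258

2.1258 bits


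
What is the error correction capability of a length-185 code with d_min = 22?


Correction capability = floor((d-1)/2) = floor((22-1)/2) = 10

10 errors


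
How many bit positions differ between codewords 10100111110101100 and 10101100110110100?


Count differing positions: . . . . ^ . ^ ^ . . . . ^ ^ . . . = 5 differences

5


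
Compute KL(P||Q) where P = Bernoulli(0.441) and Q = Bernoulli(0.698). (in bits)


KL = p*log2(p/q) + (1-p)*log2((1-p)/(1-q)) = 0.441*log2(0.441/0.698) + 0.559*log2(0.559/0.302) = 0.2044

0.2044 bits


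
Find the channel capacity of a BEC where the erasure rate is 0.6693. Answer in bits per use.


C = 1 - epsilon = 1 - 0.6693 = 0.3307

0.3307 bits


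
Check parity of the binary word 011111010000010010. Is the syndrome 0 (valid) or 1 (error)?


Syndrome = XOR of all bits = 0 XOR 1 XOR 1 XOR 1 XOR 1 XOR 1 XOR 0 XOR 1 XOR 0 XOR 0 XOR 0 XOR 0 XOR 0 XOR 1 XOR 0 XOR 0 XOR 1 XOR 0 = 0

0


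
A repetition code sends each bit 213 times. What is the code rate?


Rate = k/n = 1/213

1/213


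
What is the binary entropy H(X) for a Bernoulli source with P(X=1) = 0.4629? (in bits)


H = -p*log2(p) - (1-p)*log2(1-p). -0.4629*log2(0.4629) = 0.514387; -0.5371*log2(0.5371) = 0.481638. H = 0.514387 + 0.481638 = 0.996

0.996 bits


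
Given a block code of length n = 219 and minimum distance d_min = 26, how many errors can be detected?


Detection capability = d_min - 1 = 26 - 1 = 25

25 errors


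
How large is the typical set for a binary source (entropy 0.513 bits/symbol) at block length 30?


log2|A_typical| = nH = 30 * 0.513 = 15.39, so |A_typical| ~ 2^15.39 = 4.294e+04

4.294e+04


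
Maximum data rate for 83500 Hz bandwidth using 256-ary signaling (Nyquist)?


Rate = 2 * B * log2(M) = 2 * 83500 * 8.0 = 1336000.0

1336000.0 bps


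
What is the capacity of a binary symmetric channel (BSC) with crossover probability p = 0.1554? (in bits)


H(p) = -p*log2(p) - (1-p)*log2(1-p) = -0.1554*log2(0.1554) - 0.8446*log2(0.8446) = 0.417395 + 0.205795 = 0.6232. C = 1 - H(p) = 1 - 0.6232 = 0.3768

0.3768 bits


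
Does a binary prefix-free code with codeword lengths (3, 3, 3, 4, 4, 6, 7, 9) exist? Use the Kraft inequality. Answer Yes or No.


Kraft sum = sum(2^(-l_i)) = 0.5254, need <= 1. Result: satisfied (a binary prefix-free code with these lengths exists)

Yes


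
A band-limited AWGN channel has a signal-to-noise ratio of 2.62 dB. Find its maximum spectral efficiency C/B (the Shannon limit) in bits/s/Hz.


SNR_linear = 10^(2.62/10) = 1.8281; C/B = log2(1 + SNR_linear) = log2(1 + 1.8281) = 1.4998

1.4998 bits/s/Hz


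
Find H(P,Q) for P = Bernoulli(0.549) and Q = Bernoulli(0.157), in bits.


H(P,Q) = -p*log2(q) - (1-p)*log2(1-q). -0.549*log2(0.157) = 1.466469; -0.451*log2(0.843) = 0.111124. H(P,Q) = 1.466469 + 0.111124 = 1.5776

1.5776 bits


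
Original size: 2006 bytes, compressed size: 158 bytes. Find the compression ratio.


Ratio = original / compressed = 2006 / 158 = 12.6962

12.6962


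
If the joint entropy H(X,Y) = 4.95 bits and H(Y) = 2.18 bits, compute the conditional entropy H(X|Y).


H(X|Y) = H(X,Y) - H(Y) = 4.95 - 2.18 = 2.77

2.77 bits


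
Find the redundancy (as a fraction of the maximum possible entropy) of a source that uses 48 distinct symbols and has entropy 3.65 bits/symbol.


H_max = log2(K) = log2(48) = 5.585 bits/symbol. Redundancy = 1 - H/H_max = 1 - 3.65/5.585 = 1 - 0.6535 = 0.3465

0.3465


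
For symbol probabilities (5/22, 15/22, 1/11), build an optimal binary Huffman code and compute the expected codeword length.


Huffman construction (repeatedly merge the two least-probable nodes; each merge adds 1 bit to every symbol beneath it): 1/11 + 5/22 = 7/22; 7/22 + 15/22 = 1. Resulting codeword lengths (in the order the probabilities were given): (2, 1, 2). L_avg = sum(p_i * l_i) = 5/22*2 + 15/22*1 + 1/11*2 = 29/22 = 1.3182

1.3182 bits


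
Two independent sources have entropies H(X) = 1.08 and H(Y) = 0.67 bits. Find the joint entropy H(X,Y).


For independent variables, H(X,Y) = H(X) + H(Y) = 1.08 + 0.67 = 1.75

1.75 bits


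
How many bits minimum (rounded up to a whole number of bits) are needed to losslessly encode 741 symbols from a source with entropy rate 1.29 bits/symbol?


Minimum bits >= n * H = 741 * 1.29 = 955.89, rounded up to a whole number of bits = 956

956 bits


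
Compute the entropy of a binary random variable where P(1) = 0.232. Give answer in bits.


H = -p*log2(p) - (1-p)*log2(1-p). -0.232*log2(0.232) = 0.489010; -0.768*log2(0.768) = 0.292471. H = 0.489010 + 0.292471 = 0.7815

0.7815 bits


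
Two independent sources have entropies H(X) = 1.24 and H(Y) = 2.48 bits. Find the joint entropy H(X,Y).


For independent variables, H(X,Y) = H(X) + H(Y) = 1.24 + 2.48 = 3.72

3.72 bits


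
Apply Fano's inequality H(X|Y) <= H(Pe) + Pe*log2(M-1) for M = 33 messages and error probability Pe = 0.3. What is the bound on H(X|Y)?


H(Pe) = -Pe*log2(Pe) - (1-Pe)*log2(1-Pe) = -0.3*log2(0.3) - 0.7*log2(0.7) = 0.521090 + 0.360201 = 0.8813. Pe*log2(M-1) = 0.3*log2(32) = 1.500000. Bound = H(Pe) + Pe*log2(M-1) = 0.521090 + 0.360201 + 1.500000 = 2.3813

2.3813 bits


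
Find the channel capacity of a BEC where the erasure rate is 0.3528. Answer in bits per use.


C = 1 - epsilon = 1 - 0.3528 = 0.6472

0.6472 bits


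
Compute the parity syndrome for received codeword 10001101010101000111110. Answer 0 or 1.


Syndrome = XOR of all bits = 1 XOR 0 XOR 0 XOR 0 XOR 1 XOR 1 XOR 0 XOR 1 XOR 0 XOR 1 XOR 0 XOR 1 XOR 0 XOR 1 XOR 0 XOR 0 XOR 0 XOR 1 XOR 1 XOR 1 XOR 1 XOR 1 XOR 0 = 0

0


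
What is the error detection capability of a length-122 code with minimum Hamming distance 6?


Detection capability = d_min - 1 = 6 - 1 = 5

5 errors


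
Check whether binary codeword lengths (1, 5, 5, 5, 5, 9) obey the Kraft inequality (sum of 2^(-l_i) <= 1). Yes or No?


Kraft sum = sum(2^(-l_i)) = 0.627, need <= 1. Result: satisfied (a binary prefix-free code with these lengths exists)

Yes


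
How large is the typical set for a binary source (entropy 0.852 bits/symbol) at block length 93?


log2|A_typical| = nH = 93 * 0.852 = 79.236, so |A_typical| ~ 2^79.236 = 7.119e+23

7.119e+23


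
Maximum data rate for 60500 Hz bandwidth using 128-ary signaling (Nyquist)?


Rate = 2 * B * log2(M) = 2 * 60500 * 7.0 = 847000.0

847000.0 bps


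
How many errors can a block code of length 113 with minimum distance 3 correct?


Correction capability = floor((d-1)/2) = floor((3-1)/2) = 1

1 errors


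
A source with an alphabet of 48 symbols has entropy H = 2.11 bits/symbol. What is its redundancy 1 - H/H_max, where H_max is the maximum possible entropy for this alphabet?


H_max = log2(K) = log2(48) = 5.585 bits/symbol. Redundancy = 1 - H/H_max = 1 - 2.11/5.585 = 1 - 0.3778 = 0.6222

0.6222


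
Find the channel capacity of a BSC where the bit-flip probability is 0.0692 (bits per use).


H(p) = -p*log2(p) - (1-p)*log2(1-p) = -0.0692*log2(0.0692) - 0.9308*log2(0.9308) = 0.266633 + 0.096298 = 0.3629. C = 1 - H(p) = 1 - 0.3629 = 0.6371

0.6371 bits


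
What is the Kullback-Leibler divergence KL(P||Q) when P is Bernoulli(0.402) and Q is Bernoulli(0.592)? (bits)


KL = p*log2(p/q) + (1-p)*log2((1-p)/(1-q)) = 0.402*log2(0.402/0.592) + 0.598*log2(0.598/0.408) = 0.1054

0.1054 bits


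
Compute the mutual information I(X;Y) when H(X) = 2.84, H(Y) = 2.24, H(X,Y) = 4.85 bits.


I(X;Y) = H(X) + H(Y) - H(X,Y) = 2.84 + 2.24 - 4.85 = 0.23

0.23 bits


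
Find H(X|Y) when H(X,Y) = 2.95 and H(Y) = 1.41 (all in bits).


H(X|Y) = H(X,Y) - H(Y) = 2.95 - 1.41 = 1.54

1.54 bits


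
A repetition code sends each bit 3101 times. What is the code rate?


Rate = k/n = 1/3101

1/3101


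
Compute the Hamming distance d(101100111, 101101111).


Count differing positions: . . . . . ^ . . . = 1 differences

1


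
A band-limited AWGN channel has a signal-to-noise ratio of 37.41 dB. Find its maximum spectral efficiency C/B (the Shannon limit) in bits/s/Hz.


SNR_linear = 10^(37.41/10) = 5508.077; C/B = log2(1 + SNR_linear) = log2(1 + 5508.077) = 12.4276

12.4276 bits/s/Hz


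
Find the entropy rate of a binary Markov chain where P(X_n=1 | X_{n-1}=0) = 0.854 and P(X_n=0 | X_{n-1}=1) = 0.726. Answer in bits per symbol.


Stationary distribution: pi_0 = p10/(p01+p10) = 0.4595, pi_1 = 0.5405. Entropy rate H' = pi_0*H(p01) + pi_1*H(p10) = 0.4595*0.5997 + 0.5405*0.8471 = 0.7335

0.7335 bits/symbol


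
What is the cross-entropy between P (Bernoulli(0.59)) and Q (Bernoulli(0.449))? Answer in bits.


H(P,Q) = -p*log2(q) - (1-p)*log2(1-q). -0.59*log2(0.449) = 0.681575; -0.41*log2(0.551) = 0.352549. H(P,Q) = 0.681575 + 0.352549 = 1.0341

1.0341 bits


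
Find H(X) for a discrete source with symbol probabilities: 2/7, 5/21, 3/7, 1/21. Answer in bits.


H = -sum(p_i * log2(p_i)). Terms: -(2/7)*log2(2/7) = 0.516387; -(5/21)*log2(5/21) = 0.492950; -(3/7)*log2(3/7) = 0.523882; -(1/21)*log2(1/21) = 0.209158. H = 0.516387 + 0.492950 + 0.523882 + 0.209158 = 1.7424

1.7424 bits


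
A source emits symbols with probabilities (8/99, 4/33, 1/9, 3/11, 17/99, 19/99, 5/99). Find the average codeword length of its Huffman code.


Huffman construction (repeatedly merge the two least-probable nodes; each merge adds 1 bit to every symbol beneath it): 5/99 + 8/99 = 13/99; 1/9 + 4/33 = 23/99; 13/99 + 17/99 = 10/33; 19/99 + 23/99 = 14/33; 3/11 + 10/33 = 19/33; 14/33 + 19/33 = 1. Resulting codeword lengths (in the order the probabilities were given): (4, 3, 3, 2, 3, 2, 4). L_avg = sum(p_i * l_i) = 8/99*4 + 4/33*3 + 1/9*3 + 3/11*2 + 17/99*3 + 19/99*2 + 5/99*4 = 8/3 = 2.6667

2.6667 bits


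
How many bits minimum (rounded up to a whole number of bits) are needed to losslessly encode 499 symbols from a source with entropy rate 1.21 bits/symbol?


Minimum bits >= n * H = 499 * 1.21 = 603.79, rounded up to a whole number of bits = 604

604 bits


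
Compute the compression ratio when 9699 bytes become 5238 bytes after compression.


Ratio = original / compressed = 9699 / 5238 = 1.8517

1.8517


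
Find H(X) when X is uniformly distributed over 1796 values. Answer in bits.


H = log2(n) = log2(1796) = 10.8106

10.8106 bits


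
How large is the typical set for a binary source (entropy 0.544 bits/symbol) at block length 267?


log2|A_typical| = nH = 267 * 0.544 = 145.248, so |A_typical| ~ 2^145.248 = 5.297e+43

5.297e+43


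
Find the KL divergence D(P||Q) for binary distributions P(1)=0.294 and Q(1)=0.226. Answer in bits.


KL = p*log2(p/q) + (1-p)*log2((1-p)/(1-q)) = 0.294*log2(0.294/0.226) + 0.706*log2(0.706/0.774) = 0.0179

0.0179 bits


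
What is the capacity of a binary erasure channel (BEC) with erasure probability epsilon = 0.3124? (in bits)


C = 1 - epsilon = 1 - 0.3124 = 0.6876

0.6876 bits


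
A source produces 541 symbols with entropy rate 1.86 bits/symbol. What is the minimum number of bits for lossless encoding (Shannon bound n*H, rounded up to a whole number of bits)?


Minimum bits >= n * H = 541 * 1.86 = 1006.26, rounded up to a whole number of bits = 1007

1007 bits


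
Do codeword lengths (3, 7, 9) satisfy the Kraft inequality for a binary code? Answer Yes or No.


Kraft sum = sum(2^(-l_i)) = 0.1348, need <= 1. Result: satisfied (a binary prefix-free code with these lengths exists)

Yes


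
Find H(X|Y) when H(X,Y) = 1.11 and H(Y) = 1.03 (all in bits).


H(X|Y) = H(X,Y) - H(Y) = 1.11 - 1.03 = 0.08

0.08 bits


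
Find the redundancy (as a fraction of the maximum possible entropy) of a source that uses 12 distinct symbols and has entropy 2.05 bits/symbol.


H_max = log2(K) = log2(12) = 3.585 bits/symbol. Redundancy = 1 - H/H_max = 1 - 2.05/3.585 = 1 - 0.5718 = 0.4282

0.4282


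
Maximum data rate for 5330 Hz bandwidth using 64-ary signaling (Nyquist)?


Rate = 2 * B * log2(M) = 2 * 5330 * 6.0 = 63960.0

63960.0 bps


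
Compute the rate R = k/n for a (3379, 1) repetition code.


Rate = k/n = 1/3379

1/3379


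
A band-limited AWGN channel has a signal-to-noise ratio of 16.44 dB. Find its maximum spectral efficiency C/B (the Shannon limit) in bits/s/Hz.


SNR_linear = 10^(16.44/10) = 44.0555; C/B = log2(1 + SNR_linear) = log2(1 + 44.0555) = 5.4936

5.4936 bits/s/Hz


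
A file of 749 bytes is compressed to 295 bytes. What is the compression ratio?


Ratio = original / compressed = 749 / 295 = 2.539

2.539


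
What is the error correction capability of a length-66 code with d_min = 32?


Correction capability = floor((d-1)/2) = floor((32-1)/2) = 15

15 errors


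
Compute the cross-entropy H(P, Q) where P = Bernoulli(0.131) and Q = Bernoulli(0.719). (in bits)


H(P,Q) = -p*log2(q) - (1-p)*log2(1-q). -0.131*log2(0.719) = 0.062348; -0.869*log2(0.281) = 1.591450. H(P,Q) = 0.062348 + 1.591450 = 1.6538

1.6538 bits


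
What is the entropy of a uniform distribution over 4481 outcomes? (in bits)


H = log2(n) = log2(4481) = 12.1296

12.1296 bits


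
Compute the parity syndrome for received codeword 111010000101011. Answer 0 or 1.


Syndrome = XOR of all bits = 1 XOR 1 XOR 1 XOR 0 XOR 1 XOR 0 XOR 0 XOR 0 XOR 0 XOR 1 XOR 0 XOR 1 XOR 0 XOR 1 XOR 1 = 0

0


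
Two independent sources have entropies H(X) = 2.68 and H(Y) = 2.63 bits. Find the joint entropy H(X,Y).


For independent variables, H(X,Y) = H(X) + H(Y) = 2.68 + 2.63 = 5.31

5.31 bits


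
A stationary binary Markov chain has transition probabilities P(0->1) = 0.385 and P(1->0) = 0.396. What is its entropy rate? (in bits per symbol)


Stationary distribution: pi_0 = p10/(p01+p10) = 0.507, pi_1 = 0.493. Entropy rate H' = pi_0*H(p01) + pi_1*H(p10) = 0.507*0.9615 + 0.493*0.9686 = 0.965

0.965 bits/symbol


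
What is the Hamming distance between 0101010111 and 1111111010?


Count differing positions: ^ . ^ . ^ . ^ ^ . ^ = 6 differences

6


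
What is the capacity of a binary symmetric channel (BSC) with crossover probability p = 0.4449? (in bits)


H(p) = -p*log2(p) - (1-p)*log2(1-p) = -0.4449*log2(0.4449) - 0.5551*log2(0.5551) = 0.519842 + 0.471380 = 0.9912. C = 1 - H(p) = 1 - 0.9912 = 0.0088

0.0088 bits


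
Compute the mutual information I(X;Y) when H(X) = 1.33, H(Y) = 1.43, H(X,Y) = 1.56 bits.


I(X;Y) = H(X) + H(Y) - H(X,Y) = 1.33 + 1.43 - 1.56 = 1.2

1.2 bits


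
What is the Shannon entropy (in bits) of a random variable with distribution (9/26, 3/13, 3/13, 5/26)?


H = -sum(p_i * log2(p_i)). Terms: -(9/26)*log2(9/26) = 0.529794; -(3/13)*log2(3/13) = 0.488187; -(3/13)*log2(3/13) = 0.488187; -(5/26)*log2(5/26) = 0.457406. H = 0.529794 + 0.488187 + 0.488187 + 0.457406 = 1.9636

1.9636 bits


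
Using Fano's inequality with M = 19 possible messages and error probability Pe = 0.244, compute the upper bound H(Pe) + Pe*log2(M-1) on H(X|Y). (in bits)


H(Pe) = -Pe*log2(Pe) - (1-Pe)*log2(1-Pe) = -0.244*log2(0.244) - 0.756*log2(0.756) = 0.496551 + 0.305078 = 0.8016. Pe*log2(M-1) = 0.244*log2(18) = 1.017462. Bound = H(Pe) + Pe*log2(M-1) = 0.496551 + 0.305078 + 1.017462 = 1.8191

1.8191 bits


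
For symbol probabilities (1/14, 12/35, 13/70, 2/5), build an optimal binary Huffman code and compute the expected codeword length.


Huffman construction (repeatedly merge the two least-probable nodes; each merge adds 1 bit to every symbol beneath it): 1/14 + 13/70 = 9/35; 9/35 + 12/35 = 3/5; 2/5 + 3/5 = 1. Resulting codeword lengths (in the order the probabilities were given): (3, 2, 3, 1). L_avg = sum(p_i * l_i) = 1/14*3 + 12/35*2 + 13/70*3 + 2/5*1 = 13/7 = 1.8571

1.8571 bits


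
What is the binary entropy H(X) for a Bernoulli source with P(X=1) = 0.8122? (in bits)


H = -p*log2(p) - (1-p)*log2(1-p). -0.8122*log2(0.8122) = 0.243736; -0.1878*log2(0.1878) = 0.453111. H = 0.243736 + 0.453111 = 0.6968

0.6968 bits


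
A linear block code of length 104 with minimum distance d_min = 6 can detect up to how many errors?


Detection capability = d_min - 1 = 6 - 1 = 5

5 errors


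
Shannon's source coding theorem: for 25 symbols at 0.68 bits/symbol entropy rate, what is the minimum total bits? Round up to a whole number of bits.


Minimum bits >= n * H = 25 * 0.68 = 17.0, rounded up to a whole number of bits = 17

17 bits


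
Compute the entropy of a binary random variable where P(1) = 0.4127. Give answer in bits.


H = -p*log2(p) - (1-p)*log2(1-p). -0.4127*log2(0.4127) = 0.526950; -0.5873*log2(0.5873) = 0.450947. H = 0.526950 + 0.450947 = 0.9779

0.9779 bits


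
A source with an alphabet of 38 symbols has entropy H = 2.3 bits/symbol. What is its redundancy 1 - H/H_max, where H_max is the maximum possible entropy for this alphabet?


H_max = log2(K) = log2(38) = 5.2479 bits/symbol. Redundancy = 1 - H/H_max = 1 - 2.3/5.2479 = 1 - 0.4383 = 0.5617

0.5617


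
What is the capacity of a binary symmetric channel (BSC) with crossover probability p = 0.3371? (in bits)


H(p) = -p*log2(p) - (1-p)*log2(1-p) = -0.3371*log2(0.3371) - 0.6629*log2(0.6629) = 0.528826 + 0.393190 = 0.922. C = 1 - H(p) = 1 - 0.922 = 0.078

0.078 bits


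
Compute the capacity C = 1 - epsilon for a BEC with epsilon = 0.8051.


C = 1 - epsilon = 1 - 0.8051 = 0.1949

0.1949 bits


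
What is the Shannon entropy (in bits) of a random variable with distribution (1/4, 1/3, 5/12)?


H = -sum(p_i * log2(p_i)). Terms: -(1/4)*log2(1/4) = 0.500000; -(1/3)*log2(1/3) = 0.528321; -(5/12)*log2(5/12) = 0.526264. H = 0.500000 + 0.528321 + 0.526264 = 1.5546

1.5546 bits


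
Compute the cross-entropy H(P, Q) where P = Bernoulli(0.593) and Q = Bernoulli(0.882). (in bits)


H(P,Q) = -p*log2(q) - (1-p)*log2(1-q). -0.593*log2(0.882) = 0.107422; -0.407*log2(0.118) = 1.254838. H(P,Q) = 0.107422 + 1.254838 = 1.3623

1.3623 bits


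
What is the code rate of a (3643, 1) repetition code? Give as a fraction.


Rate = k/n = 1/3643

1/3643


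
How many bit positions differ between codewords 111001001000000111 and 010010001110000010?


Count differing positions: ^ . ^ . ^ ^ . . . ^ ^ . . . . ^ . ^ = 8 differences

8


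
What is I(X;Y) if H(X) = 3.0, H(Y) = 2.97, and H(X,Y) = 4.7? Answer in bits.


I(X;Y) = H(X) + H(Y) - H(X,Y) = 3.0 + 2.97 - 4.7 = 1.27

1.27 bits


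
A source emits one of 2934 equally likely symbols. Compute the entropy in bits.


H = log2(n) = log2(2934) = 11.5187

11.5187 bits


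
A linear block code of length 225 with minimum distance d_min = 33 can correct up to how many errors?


Correction capability = floor((d-1)/2) = floor((33-1)/2) = 16

16 errors


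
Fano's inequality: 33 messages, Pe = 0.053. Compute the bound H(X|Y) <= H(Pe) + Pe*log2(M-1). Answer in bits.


H(Pe) = -Pe*log2(Pe) - (1-Pe)*log2(1-Pe) = -0.053*log2(0.053) - 0.947*log2(0.947) = 0.224607 + 0.074400 = 0.299. Pe*log2(M-1) = 0.053*log2(32) = 0.265000. Bound = H(Pe) + Pe*log2(M-1) = 0.224607 + 0.074400 + 0.265000 = 0.564

0.564 bits


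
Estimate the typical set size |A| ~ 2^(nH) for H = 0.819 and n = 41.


log2|A_typical| = nH = 41 * 0.819 = 33.579, so |A_typical| ~ 2^33.579 = 1.283e+10

1.283e+10


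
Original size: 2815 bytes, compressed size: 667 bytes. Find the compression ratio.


Ratio = original / compressed = 2815 / 667 = 4.2204

4.2204


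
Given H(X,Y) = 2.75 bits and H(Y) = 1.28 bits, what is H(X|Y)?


H(X|Y) = H(X,Y) - H(Y) = 2.75 - 1.28 = 1.47

1.47 bits


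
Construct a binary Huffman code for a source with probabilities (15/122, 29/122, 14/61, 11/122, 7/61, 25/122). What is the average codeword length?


Huffman construction (repeatedly merge the two least-probable nodes; each merge adds 1 bit to every symbol beneath it): 11/122 + 7/61 = 25/122; 15/122 + 25/122 = 20/61; 25/122 + 14/61 = 53/122; 29/122 + 20/61 = 69/122; 53/122 + 69/122 = 1. Resulting codeword lengths (in the order the probabilities were given): (3, 2, 2, 3, 3, 3). L_avg = sum(p_i * l_i) = 15/122*3 + 29/122*2 + 14/61*2 + 11/122*3 + 7/61*3 + 25/122*3 = 309/122 = 2.5328

2.5328 bits


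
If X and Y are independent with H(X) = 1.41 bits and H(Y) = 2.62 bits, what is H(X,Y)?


For independent variables, H(X,Y) = H(X) + H(Y) = 1.41 + 2.62 = 4.03

4.03 bits


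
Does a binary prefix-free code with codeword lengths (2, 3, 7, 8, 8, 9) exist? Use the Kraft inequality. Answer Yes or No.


Kraft sum = sum(2^(-l_i)) = 0.3926, need <= 1. Result: satisfied (a binary prefix-free code with these lengths exists)

Yes


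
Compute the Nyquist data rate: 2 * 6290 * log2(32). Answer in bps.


Rate = 2 * B * log2(M) = 2 * 6290 * 5.0 = 62900.0

62900.0 bps


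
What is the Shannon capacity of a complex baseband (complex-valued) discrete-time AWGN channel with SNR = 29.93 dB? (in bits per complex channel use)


SNR_linear = 10^(29.93/10) = 984.0111; C = log2(1 + SNR_linear) = log2(1 + 984.0111) = 9.944

9.944 bits/channel use


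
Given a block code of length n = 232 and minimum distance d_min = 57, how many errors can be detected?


Detection capability = d_min - 1 = 57 - 1 = 56

56 errors


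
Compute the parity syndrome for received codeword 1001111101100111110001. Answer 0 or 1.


Syndrome = XOR of all bits = 1 XOR 0 XOR 0 XOR 1 XOR 1 XOR 1 XOR 1 XOR 1 XOR 0 XOR 1 XOR 1 XOR 0 XOR 0 XOR 1 XOR 1 XOR 1 XOR 1 XOR 1 XOR 0 XOR 0 XOR 0 XOR 1 = 0

0


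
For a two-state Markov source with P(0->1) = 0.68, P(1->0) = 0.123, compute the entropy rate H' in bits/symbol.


Stationary distribution: pi_0 = p10/(p01+p10) = 0.1532, pi_1 = 0.8468. Entropy rate H' = pi_0*H(p01) + pi_1*H(p10) = 0.1532*0.9044 + 0.8468*0.5379 = 0.5941

0.5941 bits/symbol


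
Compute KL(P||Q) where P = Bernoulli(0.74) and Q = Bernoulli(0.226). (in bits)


KL = p*log2(p/q) + (1-p)*log2((1-p)/(1-q)) = 0.74*log2(0.74/0.226) + 0.26*log2(0.26/0.774) = 0.8571

0.8571 bits


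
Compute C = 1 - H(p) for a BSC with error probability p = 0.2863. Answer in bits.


H(p) = -p*log2(p) - (1-p)*log2(1-p) = -0.2863*log2(0.2863) - 0.7137*log2(0.7137) = 0.516600 + 0.347294 = 0.8639. C = 1 - H(p) = 1 - 0.8639 = 0.1361

0.1361 bits


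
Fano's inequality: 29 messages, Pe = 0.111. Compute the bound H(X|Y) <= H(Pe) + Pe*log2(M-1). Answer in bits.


H(Pe) = -Pe*log2(Pe) - (1-Pe)*log2(1-Pe) = -0.111*log2(0.111) - 0.889*log2(0.889) = 0.352022 + 0.150903 = 0.5029. Pe*log2(M-1) = 0.111*log2(28) = 0.533616. Bound = H(Pe) + Pe*log2(M-1) = 0.352022 + 0.150903 + 0.533616 = 1.0365

1.0365 bits


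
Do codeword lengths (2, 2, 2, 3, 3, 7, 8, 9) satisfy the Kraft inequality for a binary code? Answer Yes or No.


Kraft sum = sum(2^(-l_i)) = 1.0137, need <= 1. Result: violated (a binary prefix-free code with these lengths cannot exist)

No


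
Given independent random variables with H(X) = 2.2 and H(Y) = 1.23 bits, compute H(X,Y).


For independent variables, H(X,Y) = H(X) + H(Y) = 2.2 + 1.23 = 3.43

3.43 bits


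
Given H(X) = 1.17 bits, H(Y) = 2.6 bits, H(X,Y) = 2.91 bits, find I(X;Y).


I(X;Y) = H(X) + H(Y) - H(X,Y) = 1.17 + 2.6 - 2.91 = 0.86

0.86 bits


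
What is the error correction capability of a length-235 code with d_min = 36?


Correction capability = floor((d-1)/2) = floor((36-1)/2) = 17

17 errors


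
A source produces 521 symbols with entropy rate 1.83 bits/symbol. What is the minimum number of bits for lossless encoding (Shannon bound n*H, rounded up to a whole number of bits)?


Minimum bits >= n * H = 521 * 1.83 = 953.43, rounded up to a whole number of bits = 954

954 bits
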